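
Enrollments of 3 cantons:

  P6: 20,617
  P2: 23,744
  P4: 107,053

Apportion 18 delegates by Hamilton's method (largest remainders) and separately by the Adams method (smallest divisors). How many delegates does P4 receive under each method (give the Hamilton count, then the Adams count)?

Hamilton: P6 2, P2 3, P4 13.
Adams: P6 3, P2 3, P4 12.
P4 gets 13 under Hamilton and 12 under Adams.

13 and 12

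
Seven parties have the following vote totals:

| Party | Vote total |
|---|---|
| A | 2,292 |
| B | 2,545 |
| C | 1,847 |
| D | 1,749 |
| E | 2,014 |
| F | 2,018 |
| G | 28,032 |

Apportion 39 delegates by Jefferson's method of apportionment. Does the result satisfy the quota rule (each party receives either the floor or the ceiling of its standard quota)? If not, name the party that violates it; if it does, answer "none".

Standard quotas: A 2.207, B 2.451, C 1.779, D 1.684, E 1.940, F 1.943, G 26.996.
Jefferson allocation: A 2, B 2, C 1, D 1, E 2, F 2, G 29.
G has quota 26.996 (lower 26, upper 27) but receives 29 — outside the quota interval.

G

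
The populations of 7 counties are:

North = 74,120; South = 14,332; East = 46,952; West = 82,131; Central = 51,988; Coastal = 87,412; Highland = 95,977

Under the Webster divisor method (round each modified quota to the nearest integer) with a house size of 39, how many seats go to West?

Standard divisor 452912/39 ≈ 11613.128; standard quotas: North 6.382, South 1.234, East 4.043, West 7.072, Central 4.477, Coastal 7.527, Highland 8.265.
Rounding to the nearest integer gives 6, 1, 4, 7, 4, 8, 8 = 38 seats, so the divisor must be adjusted.
With modified divisor 11500: modified quotas North 6.445, South 1.246, East 4.083, West 7.142, Central 4.521, Coastal 7.601, Highland 8.346.
Rounding to the nearest integer: North 6, South 1, East 4, West 7, Central 5, Coastal 8, Highland 8 (total 39).
West receives 7.

7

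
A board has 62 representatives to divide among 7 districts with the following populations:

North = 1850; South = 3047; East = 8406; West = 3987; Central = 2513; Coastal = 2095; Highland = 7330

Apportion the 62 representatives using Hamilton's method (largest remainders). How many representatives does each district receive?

Standard divisor: 29228 ÷ 62 ≈ 471.419.
Standard quotas: North 3.9243, South 6.4635, East 17.8313, West 8.4574, Central 5.3307, Coastal 4.4440, Highland 15.5488.
Lower quotas: North 3, South 6, East 17, West 8, Central 5, Coastal 4, Highland 15 (sum 58, leaving 4 seats).
Remainders in descending order: North 0.9243, East 0.8313, Highland 0.5488, South 0.4635, West 0.4574, Coastal 0.4440, Central 0.3307.
Largest remainders: North, East, Highland, South receive the extra seats.

North: 4; South: 7; East: 18; West: 8; Central: 5; Coastal: 4; Highland: 16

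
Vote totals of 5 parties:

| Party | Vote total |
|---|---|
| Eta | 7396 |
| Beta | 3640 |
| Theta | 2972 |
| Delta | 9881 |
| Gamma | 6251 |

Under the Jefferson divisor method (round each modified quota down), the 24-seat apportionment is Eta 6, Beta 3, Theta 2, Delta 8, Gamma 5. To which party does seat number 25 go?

Delta

Priority for the next seat is population ÷ (current seats + 1).
Priorities: Eta 1056.571, Beta 910.000, Theta 990.667, Delta 1097.889, Gamma 1041.833.
Highest priority: Delta.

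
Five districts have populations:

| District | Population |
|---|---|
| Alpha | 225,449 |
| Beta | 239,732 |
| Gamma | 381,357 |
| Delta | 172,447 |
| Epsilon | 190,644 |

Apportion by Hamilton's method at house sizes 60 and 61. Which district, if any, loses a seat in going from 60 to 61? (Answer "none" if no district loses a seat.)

none

At 60 seats: Alpha 11, Beta 12, Gamma 19, Delta 9, Epsilon 9.
At 61 seats: Alpha 11, Beta 12, Gamma 19, Delta 9, Epsilon 10.
No district's allocation decreased.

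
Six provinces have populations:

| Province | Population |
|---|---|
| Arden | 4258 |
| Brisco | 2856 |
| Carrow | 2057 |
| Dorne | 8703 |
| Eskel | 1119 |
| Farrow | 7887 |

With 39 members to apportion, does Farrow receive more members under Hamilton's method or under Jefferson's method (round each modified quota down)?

Hamilton: Arden 6, Brisco 4, Carrow 3, Dorne 13, Eskel 2, Farrow 11.
Jefferson: Arden 6, Brisco 4, Carrow 3, Dorne 13, Eskel 1, Farrow 12.
Farrow gets 11 under Hamilton and 12 under Jefferson.

Jefferson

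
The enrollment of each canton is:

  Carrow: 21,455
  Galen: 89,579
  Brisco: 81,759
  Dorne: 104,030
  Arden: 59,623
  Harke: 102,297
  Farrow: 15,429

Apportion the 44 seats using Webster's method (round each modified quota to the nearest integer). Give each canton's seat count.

Standard divisor 474172/44 ≈ 10776.636; standard quotas: Carrow 1.991, Galen 8.312, Brisco 7.587, Dorne 9.653, Arden 5.533, Harke 9.492, Farrow 1.432.
Rounding to the nearest integer gives Carrow 2, Galen 8, Brisco 8, Dorne 10, Arden 6, Harke 9, Farrow 1 — total 44, matching the house size, so no adjustment is needed.

Carrow 2, Galen 8, Brisco 8, Dorne 10, Arden 6, Harke 9, Farrow 1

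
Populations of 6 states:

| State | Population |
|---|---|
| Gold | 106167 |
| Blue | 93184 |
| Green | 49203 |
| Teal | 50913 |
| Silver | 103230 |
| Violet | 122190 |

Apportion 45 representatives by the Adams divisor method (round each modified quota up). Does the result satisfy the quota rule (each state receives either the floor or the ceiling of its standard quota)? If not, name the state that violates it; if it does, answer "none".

none

Standard quotas: Gold 9.102, Blue 7.989, Green 4.218, Teal 4.365, Silver 8.850, Violet 10.476.
Adams allocation: Gold 9, Blue 8, Green 4, Teal 5, Silver 9, Violet 10.
Every allocation lies between the lower and upper quota.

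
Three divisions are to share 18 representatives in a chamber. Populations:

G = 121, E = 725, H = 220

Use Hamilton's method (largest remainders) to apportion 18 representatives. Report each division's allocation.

The standard divisor is 1066/18 ≈ 59.222.
Standard quotas: G 2.043, E 12.242, H 3.715.
Lower quotas: G 2, E 12, H 3 (sum 17, leaving 1 seat).
Remainders in descending order: H 0.715, E 0.242, G 0.043.
The surplus seat goes to H.

G 2; E 12; H 4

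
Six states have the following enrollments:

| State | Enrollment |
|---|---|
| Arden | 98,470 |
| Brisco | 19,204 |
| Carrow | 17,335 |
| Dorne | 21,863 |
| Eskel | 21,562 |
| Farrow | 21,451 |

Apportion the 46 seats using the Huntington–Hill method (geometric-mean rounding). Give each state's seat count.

Arden 23; Brisco 4; Carrow 4; Dorne 5; Eskel 5; Farrow 5

With divisor 4336: modified quotas Arden 22.710, Brisco 4.429, Carrow 3.998, Dorne 5.042, Eskel 4.973, Farrow 4.947.
Geometric-mean thresholds: Arden √(22·23)=22.494, Brisco √(4·5)=4.472, Carrow √(3·4)=3.464, Dorne √(5·6)=5.477, Eskel √(4·5)=4.472, Farrow √(4·5)=4.472.
Each quota rounded against its threshold gives Arden 23, Brisco 4, Carrow 4, Dorne 5, Eskel 5, Farrow 5 (total 46).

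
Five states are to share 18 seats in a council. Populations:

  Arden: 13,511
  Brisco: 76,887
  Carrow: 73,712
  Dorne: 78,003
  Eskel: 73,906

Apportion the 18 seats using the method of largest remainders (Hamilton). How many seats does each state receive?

Arden 1; Brisco 4; Carrow 4; Dorne 5; Eskel 4

Standard divisor: 316019 ÷ 18 ≈ 17556.611.
Standard quotas: Arden 0.7696, Brisco 4.3794, Carrow 4.1985, Dorne 4.4429, Eskel 4.2096.
Lower quotas: Arden 0, Brisco 4, Carrow 4, Dorne 4, Eskel 4 (sum 16, leaving 2 seats).
Remainders in descending order: Arden 0.7696, Dorne 0.4429, Brisco 0.3794, Eskel 0.2096, Carrow 0.1985.
The surplus seats go to Arden, Dorne.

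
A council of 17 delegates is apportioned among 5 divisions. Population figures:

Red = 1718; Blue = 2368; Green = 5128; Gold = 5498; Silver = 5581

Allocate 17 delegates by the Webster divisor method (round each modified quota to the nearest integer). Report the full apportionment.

Standard divisor 20293/17 ≈ 1193.706; standard quotas: Red 1.439, Blue 1.984, Green 4.296, Gold 4.606, Silver 4.675.
Rounding to the nearest integer gives Red 1, Blue 2, Green 4, Gold 5, Silver 5 — total 17, matching the house size, so no adjustment is needed.

Red 1, Blue 2, Green 4, Gold 5, Silver 5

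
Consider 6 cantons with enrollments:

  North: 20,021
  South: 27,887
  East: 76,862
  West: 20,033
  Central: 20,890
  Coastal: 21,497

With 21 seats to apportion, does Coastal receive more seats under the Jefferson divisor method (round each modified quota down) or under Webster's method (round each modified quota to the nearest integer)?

Webster

Jefferson: North 2, South 3, East 10, West 2, Central 2, Coastal 2.
Webster: North 2, South 3, East 9, West 2, Central 2, Coastal 3.
Coastal gets 2 under Jefferson and 3 under Webster.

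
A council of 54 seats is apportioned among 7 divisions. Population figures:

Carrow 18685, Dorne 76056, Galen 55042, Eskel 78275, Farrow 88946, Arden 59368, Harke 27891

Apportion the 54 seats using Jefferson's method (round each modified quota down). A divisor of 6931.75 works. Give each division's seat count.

Carrow: 2, Dorne: 10, Galen: 7, Eskel: 11, Farrow: 12, Arden: 8, Harke: 4

With modified divisor 6931.75: modified quotas Carrow 2.696, Dorne 10.972, Galen 7.941, Eskel 11.292, Farrow 12.832, Arden 8.565, Harke 4.024.
Rounding down: Carrow 2, Dorne 10, Galen 7, Eskel 11, Farrow 12, Arden 8, Harke 4 (total 54).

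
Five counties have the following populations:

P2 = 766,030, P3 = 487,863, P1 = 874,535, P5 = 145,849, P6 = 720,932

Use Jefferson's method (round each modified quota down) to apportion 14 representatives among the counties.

P2=4; P3=2; P1=4; P5=0; P6=4

Standard divisor 2995209/14 ≈ 213943.5; standard quotas: P2 3.581, P3 2.280, P1 4.088, P5 0.682, P6 3.370.
Rounding down gives 3, 2, 4, 0, 3 = 12 seats, so the divisor must be adjusted.
With modified divisor 177600: modified quotas P2 4.313, P3 2.747, P1 4.924, P5 0.821, P6 4.059.
Rounding down: P2 4, P3 2, P1 4, P5 0, P6 4 (total 14).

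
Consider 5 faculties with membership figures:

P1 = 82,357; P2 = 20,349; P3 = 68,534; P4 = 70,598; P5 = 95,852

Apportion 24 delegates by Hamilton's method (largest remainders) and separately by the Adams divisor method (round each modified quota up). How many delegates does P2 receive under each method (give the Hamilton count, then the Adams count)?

1 and 2

Hamilton: P1 6, P2 1, P3 5, P4 5, P5 7.
Adams: P1 6, P2 2, P3 5, P4 5, P5 6.
P2 gets 1 under Hamilton and 2 under Adams.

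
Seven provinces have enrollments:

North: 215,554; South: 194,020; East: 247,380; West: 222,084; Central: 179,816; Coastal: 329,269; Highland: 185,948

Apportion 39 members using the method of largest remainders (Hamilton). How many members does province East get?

6

Total 1574071; standard divisor 1574071/39 ≈ 40360.795.
Standard quotas: North 5.3407, South 4.8071, East 6.1292, West 5.5025, Central 4.4552, Coastal 8.1581, Highland 4.6071.
Lower quotas: North 5, South 4, East 6, West 5, Central 4, Coastal 8, Highland 4 (sum 36, leaving 3 seats).
Remainders in descending order: South 0.8071, Highland 0.6071, West 0.5025, Central 0.4552, North 0.3407, Coastal 0.1581, East 0.1292.
The surplus seats go to South, Highland, West.
East receives 6.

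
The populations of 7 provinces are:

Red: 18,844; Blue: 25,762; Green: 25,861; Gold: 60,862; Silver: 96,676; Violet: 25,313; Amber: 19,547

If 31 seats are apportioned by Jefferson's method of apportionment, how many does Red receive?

Standard divisor 272865/31 ≈ 8802.097; standard quotas: Red 2.141, Blue 2.927, Green 2.938, Gold 6.914, Silver 10.983, Violet 2.876, Amber 2.221.
Rounding down gives 2, 2, 2, 6, 10, 2, 2 = 26 seats, so the divisor must be adjusted.
With modified divisor 8200: modified quotas Red 2.298, Blue 3.142, Green 3.154, Gold 7.422, Silver 11.790, Violet 3.087, Amber 2.384.
Rounding down: Red 2, Blue 3, Green 3, Gold 7, Silver 11, Violet 3, Amber 2 (total 31).
Red receives 2.

2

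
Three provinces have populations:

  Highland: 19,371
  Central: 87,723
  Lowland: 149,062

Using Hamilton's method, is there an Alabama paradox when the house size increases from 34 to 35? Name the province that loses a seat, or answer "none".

At 34 seats: Highland 2, Central 12, Lowland 20.
At 35 seats: Highland 3, Central 12, Lowland 20.
No province's allocation decreased.

none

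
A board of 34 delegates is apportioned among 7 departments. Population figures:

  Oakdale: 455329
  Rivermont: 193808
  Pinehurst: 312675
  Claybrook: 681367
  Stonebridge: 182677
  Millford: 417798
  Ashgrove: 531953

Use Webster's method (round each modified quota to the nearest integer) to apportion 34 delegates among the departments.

Oakdale=6, Rivermont=2, Pinehurst=4, Claybrook=8, Stonebridge=2, Millford=5, Ashgrove=7

Standard divisor 2775607/34 ≈ 81635.5; standard quotas: Oakdale 5.578, Rivermont 2.374, Pinehurst 3.830, Claybrook 8.346, Stonebridge 2.238, Millford 5.118, Ashgrove 6.516.
Rounding to the nearest integer gives Oakdale 6, Rivermont 2, Pinehurst 4, Claybrook 8, Stonebridge 2, Millford 5, Ashgrove 7 — total 34, matching the house size, so no adjustment is needed.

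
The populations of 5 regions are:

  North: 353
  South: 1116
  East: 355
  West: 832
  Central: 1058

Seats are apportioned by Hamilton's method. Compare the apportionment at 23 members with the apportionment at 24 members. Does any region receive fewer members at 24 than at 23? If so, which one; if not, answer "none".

none

At 23 seats: North 2, South 7, East 2, West 5, Central 7.
At 24 seats: North 2, South 7, East 2, West 6, Central 7.
No region's allocation decreased.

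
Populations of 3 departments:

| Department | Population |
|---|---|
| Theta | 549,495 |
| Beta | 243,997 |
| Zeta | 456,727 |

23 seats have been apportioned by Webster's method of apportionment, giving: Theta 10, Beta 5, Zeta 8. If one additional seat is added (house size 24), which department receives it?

Priority for the next seat is population ÷ (current seats + 0.5).
Priorities: Theta 52332.857, Beta 44363.091, Zeta 53732.588.
Highest priority: Zeta.

Zeta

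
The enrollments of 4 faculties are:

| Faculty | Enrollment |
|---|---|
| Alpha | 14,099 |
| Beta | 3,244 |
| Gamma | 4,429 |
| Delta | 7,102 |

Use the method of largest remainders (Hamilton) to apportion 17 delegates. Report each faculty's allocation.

The standard divisor is 28874/17 ≈ 1698.471.
Standard quotas: Alpha 8.3010, Beta 1.9100, Gamma 2.6076, Delta 4.1814.
Lower quotas: Alpha 8, Beta 1, Gamma 2, Delta 4 (sum 15, leaving 2 seats).
Remainders in descending order: Beta 0.9100, Gamma 0.6076, Alpha 0.3010, Delta 0.1814.
Largest remainders: Beta, Gamma receive the extra seats.

Alpha 8; Beta 2; Gamma 3; Delta 4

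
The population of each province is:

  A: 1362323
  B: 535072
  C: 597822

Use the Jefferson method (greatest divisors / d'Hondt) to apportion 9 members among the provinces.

A 5; B 2; C 2

Standard divisor 2495217/9 ≈ 277246.333; standard quotas: A 4.914, B 1.930, C 2.156.
Rounding down gives 4, 1, 2 = 7 seats, so the divisor must be adjusted.
With modified divisor 247300: modified quotas A 5.509, B 2.164, C 2.417.
Rounding down: A 5, B 2, C 2 (total 9).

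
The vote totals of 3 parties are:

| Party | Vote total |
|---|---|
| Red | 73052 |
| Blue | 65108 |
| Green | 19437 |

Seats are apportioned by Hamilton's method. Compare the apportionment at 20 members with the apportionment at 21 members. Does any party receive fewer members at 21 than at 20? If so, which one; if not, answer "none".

Green

At 20 seats: Red 9, Blue 8, Green 3.
At 21 seats: Red 10, Blue 9, Green 2.
Green drops from 3 to 2.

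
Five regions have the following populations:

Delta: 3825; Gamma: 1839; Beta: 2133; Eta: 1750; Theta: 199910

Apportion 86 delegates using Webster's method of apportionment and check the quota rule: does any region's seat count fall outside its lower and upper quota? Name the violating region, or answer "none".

Theta

Standard quotas: Delta 1.570, Gamma 0.755, Beta 0.876, Eta 0.719, Theta 82.080.
Webster allocation: Delta 2, Gamma 1, Beta 1, Eta 1, Theta 81.
Theta has quota 82.080 (lower 82, upper 83) but receives 81 — outside the quota interval.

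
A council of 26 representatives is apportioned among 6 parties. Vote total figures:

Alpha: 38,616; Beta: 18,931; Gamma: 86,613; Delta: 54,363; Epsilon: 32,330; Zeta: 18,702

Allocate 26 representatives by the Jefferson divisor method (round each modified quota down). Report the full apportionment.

Alpha 4; Beta 2; Gamma 9; Delta 6; Epsilon 3; Zeta 2

Standard divisor 249555/26 ≈ 9598.269; standard quotas: Alpha 4.023, Beta 1.972, Gamma 9.024, Delta 5.664, Epsilon 3.368, Zeta 1.948.
Rounding down gives 4, 1, 9, 5, 3, 1 = 23 seats, so the divisor must be adjusted.
With modified divisor 8900: modified quotas Alpha 4.339, Beta 2.127, Gamma 9.732, Delta 6.108, Epsilon 3.633, Zeta 2.101.
Rounding down: Alpha 4, Beta 2, Gamma 9, Delta 6, Epsilon 3, Zeta 2 (total 26).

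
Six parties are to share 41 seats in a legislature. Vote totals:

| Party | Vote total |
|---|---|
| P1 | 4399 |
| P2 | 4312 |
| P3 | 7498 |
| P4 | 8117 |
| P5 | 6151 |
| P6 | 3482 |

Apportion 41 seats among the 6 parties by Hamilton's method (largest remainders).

P1 5, P2 5, P3 9, P4 10, P5 8, P6 4

Standard divisor: 33959 ÷ 41 ≈ 828.268.
Standard quotas: P1 5.3111, P2 5.2060, P3 9.0526, P4 9.8000, P5 7.4263, P6 4.2040.
Lower quotas: P1 5, P2 5, P3 9, P4 9, P5 7, P6 4 (sum 39, leaving 2 seats).
Remainders in descending order: P4 0.8000, P5 0.4263, P1 0.3111, P2 0.2060, P6 0.2040, P3 0.0526.
The surplus seats go to P4, P5.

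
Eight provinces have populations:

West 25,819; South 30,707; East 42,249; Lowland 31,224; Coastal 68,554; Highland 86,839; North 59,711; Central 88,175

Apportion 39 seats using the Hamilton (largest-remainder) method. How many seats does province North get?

5

Standard divisor: 433278 ÷ 39 ≈ 11109.692.
Standard quotas: West 2.3240, South 2.7640, East 3.8029, Lowland 2.8105, Coastal 6.1706, Highland 7.8165, North 5.3747, Central 7.9368.
Lower quotas: West 2, South 2, East 3, Lowland 2, Coastal 6, Highland 7, North 5, Central 7 (sum 34, leaving 5 seats).
Remainders in descending order: Central 0.9368, Highland 0.8165, Lowland 0.8105, East 0.8029, South 0.7640, North 0.3747, West 0.3240, Coastal 0.1706.
Largest remainders: Central, Highland, Lowland, East, South receive the extra seats.
North receives 5.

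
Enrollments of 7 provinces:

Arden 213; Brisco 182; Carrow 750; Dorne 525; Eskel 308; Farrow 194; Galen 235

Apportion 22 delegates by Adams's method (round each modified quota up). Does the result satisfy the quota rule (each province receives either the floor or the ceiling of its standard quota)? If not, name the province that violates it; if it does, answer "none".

none

Standard quotas: Arden 1.947, Brisco 1.663, Carrow 6.855, Dorne 4.799, Eskel 2.815, Farrow 1.773, Galen 2.148.
Adams allocation: Arden 2, Brisco 2, Carrow 6, Dorne 5, Eskel 3, Farrow 2, Galen 2.
Every allocation lies between the lower and upper quota.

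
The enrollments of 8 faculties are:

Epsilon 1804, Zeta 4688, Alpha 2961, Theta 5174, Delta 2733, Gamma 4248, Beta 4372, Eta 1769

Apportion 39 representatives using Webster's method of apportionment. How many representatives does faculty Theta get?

7

Standard divisor 27749/39 ≈ 711.513; standard quotas: Epsilon 2.535, Zeta 6.589, Alpha 4.162, Theta 7.272, Delta 3.841, Gamma 5.970, Beta 6.145, Eta 2.486.
Rounding to the nearest integer gives Epsilon 3, Zeta 7, Alpha 4, Theta 7, Delta 4, Gamma 6, Beta 6, Eta 2 — total 39, matching the house size, so no adjustment is needed.
Theta receives 7.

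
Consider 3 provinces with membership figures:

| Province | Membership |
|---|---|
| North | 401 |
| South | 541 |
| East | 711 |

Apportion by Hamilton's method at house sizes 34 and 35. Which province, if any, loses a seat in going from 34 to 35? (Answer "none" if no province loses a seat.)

none

At 34 seats: North 8, South 11, East 15.
At 35 seats: North 9, South 11, East 15.
No province's allocation decreased.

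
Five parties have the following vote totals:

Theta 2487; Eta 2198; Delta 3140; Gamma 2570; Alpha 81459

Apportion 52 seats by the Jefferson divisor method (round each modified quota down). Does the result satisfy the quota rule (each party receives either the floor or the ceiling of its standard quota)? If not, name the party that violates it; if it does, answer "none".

Alpha

Standard quotas: Theta 1.408, Eta 1.244, Delta 1.778, Gamma 1.455, Alpha 46.115.
Jefferson allocation: Theta 1, Eta 1, Delta 1, Gamma 1, Alpha 48.
Alpha has quota 46.115 (lower 46, upper 47) but receives 48 — outside the quota interval.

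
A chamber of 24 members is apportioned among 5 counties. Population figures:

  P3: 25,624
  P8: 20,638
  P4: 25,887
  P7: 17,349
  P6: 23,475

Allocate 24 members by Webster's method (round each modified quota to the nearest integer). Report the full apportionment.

Standard divisor 112973/24 ≈ 4707.208; standard quotas: P3 5.444, P8 4.384, P4 5.499, P7 3.686, P6 4.987.
Rounding to the nearest integer gives 5, 4, 5, 4, 5 = 23 seats, so the divisor must be adjusted.
With modified divisor 4680: modified quotas P3 5.475, P8 4.410, P4 5.531, P7 3.707, P6 5.016.
Rounding to the nearest integer: P3 5, P8 4, P4 6, P7 4, P6 5 (total 24).

P3: 5; P8: 4; P4: 6; P7: 4; P6: 5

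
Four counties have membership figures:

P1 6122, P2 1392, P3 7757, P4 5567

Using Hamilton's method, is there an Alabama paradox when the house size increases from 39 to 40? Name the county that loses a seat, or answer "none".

At 39 seats: P1 11, P2 3, P3 15, P4 10.
At 40 seats: P1 12, P2 2, P3 15, P4 11.
P2 drops from 3 to 2.

P2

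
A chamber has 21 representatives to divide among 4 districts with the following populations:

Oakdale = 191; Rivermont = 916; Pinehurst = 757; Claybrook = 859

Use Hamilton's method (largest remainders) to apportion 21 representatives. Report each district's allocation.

The standard divisor is 2723/21 ≈ 129.667.
Standard quotas: Oakdale 1.473, Rivermont 7.064, Pinehurst 5.838, Claybrook 6.625.
Lower quotas: Oakdale 1, Rivermont 7, Pinehurst 5, Claybrook 6 (sum 19, leaving 2 seats).
Remainders in descending order: Pinehurst 0.838, Claybrook 0.625, Oakdale 0.473, Rivermont 0.064.
Largest remainders: Pinehurst, Claybrook receive the extra seats.

Oakdale=1; Rivermont=7; Pinehurst=6; Claybrook=7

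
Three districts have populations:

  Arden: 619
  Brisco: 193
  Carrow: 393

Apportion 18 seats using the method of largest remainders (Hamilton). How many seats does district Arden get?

Total 1205; standard divisor 1205/18 ≈ 66.944.
Standard quotas: Arden 9.246, Brisco 2.883, Carrow 5.871.
Lower quotas: Arden 9, Brisco 2, Carrow 5 (sum 16, leaving 2 seats).
Remainders in descending order: Brisco 0.883, Carrow 0.871, Arden 0.246.
Largest remainders: Brisco, Carrow receive the extra seats.
Arden receives 9.

9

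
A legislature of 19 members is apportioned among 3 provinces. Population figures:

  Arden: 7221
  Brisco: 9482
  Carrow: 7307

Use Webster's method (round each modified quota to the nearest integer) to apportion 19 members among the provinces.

Arden: 6, Brisco: 7, Carrow: 6

Standard divisor 24010/19 ≈ 1263.684; standard quotas: Arden 5.714, Brisco 7.503, Carrow 5.782.
Rounding to the nearest integer gives 6, 8, 6 = 20 seats, so the divisor must be adjusted.
With modified divisor 1300: modified quotas Arden 5.555, Brisco 7.294, Carrow 5.621.
Rounding to the nearest integer: Arden 6, Brisco 7, Carrow 6 (total 19).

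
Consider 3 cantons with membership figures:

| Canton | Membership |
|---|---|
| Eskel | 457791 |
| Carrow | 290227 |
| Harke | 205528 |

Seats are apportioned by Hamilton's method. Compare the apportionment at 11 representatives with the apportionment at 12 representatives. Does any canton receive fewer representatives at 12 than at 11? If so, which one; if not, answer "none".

Harke

At 11 seats: Eskel 5, Carrow 3, Harke 3.
At 12 seats: Eskel 6, Carrow 4, Harke 2.
Harke drops from 3 to 2.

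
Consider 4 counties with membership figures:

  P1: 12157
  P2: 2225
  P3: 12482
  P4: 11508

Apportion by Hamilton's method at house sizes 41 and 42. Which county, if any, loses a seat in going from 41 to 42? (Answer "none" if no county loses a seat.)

P2

At 41 seats: P1 13, P2 3, P3 13, P4 12.
At 42 seats: P1 13, P2 2, P3 14, P4 13.
P2 drops from 3 to 2.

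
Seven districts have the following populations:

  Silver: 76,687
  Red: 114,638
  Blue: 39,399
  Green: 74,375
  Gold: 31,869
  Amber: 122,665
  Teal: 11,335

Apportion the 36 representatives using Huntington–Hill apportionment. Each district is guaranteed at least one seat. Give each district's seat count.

With divisor 13260: modified quotas Silver 5.783, Red 8.645, Blue 2.971, Green 5.609, Gold 2.403, Amber 9.251, Teal 0.855.
Geometric-mean thresholds: Silver √(5·6)=5.477, Red √(8·9)=8.485, Blue √(2·3)=2.449, Green √(5·6)=5.477, Gold √(2·3)=2.449, Amber √(9·10)=9.487, Teal (min 1).
Each quota rounded against its threshold gives Silver 6, Red 9, Blue 3, Green 6, Gold 2, Amber 9, Teal 1 (total 36).

Silver 6, Red 9, Blue 3, Green 6, Gold 2, Amber 9, Teal 1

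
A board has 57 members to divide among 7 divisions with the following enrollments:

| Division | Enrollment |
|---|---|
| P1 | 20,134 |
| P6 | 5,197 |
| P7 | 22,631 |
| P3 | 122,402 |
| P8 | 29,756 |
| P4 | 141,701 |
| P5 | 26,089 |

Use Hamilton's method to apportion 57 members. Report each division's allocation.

P1 3, P6 1, P7 3, P3 19, P8 5, P4 22, P5 4

Total 367910; standard divisor 367910/57 ≈ 6454.561.
Standard quotas: P1 3.1193, P6 0.8052, P7 3.5062, P3 18.9636, P8 4.6101, P4 21.9536, P5 4.0419.
Lower quotas: P1 3, P6 0, P7 3, P3 18, P8 4, P4 21, P5 4 (sum 53, leaving 4 seats).
Remainders in descending order: P3 0.9636, P4 0.9536, P6 0.8052, P8 0.6101, P7 0.5062, P1 0.1193, P5 0.0419.
Largest remainders: P3, P4, P6, P8 receive the extra seats.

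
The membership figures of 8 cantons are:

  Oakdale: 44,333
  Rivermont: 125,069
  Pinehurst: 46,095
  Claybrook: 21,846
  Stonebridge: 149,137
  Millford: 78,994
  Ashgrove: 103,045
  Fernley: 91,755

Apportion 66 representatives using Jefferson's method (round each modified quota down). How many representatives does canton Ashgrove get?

Standard divisor 660274/66 ≈ 10004.152; standard quotas: Oakdale 4.431, Rivermont 12.502, Pinehurst 4.608, Claybrook 2.184, Stonebridge 14.908, Millford 7.896, Ashgrove 10.300, Fernley 9.172.
Rounding down gives 4, 12, 4, 2, 14, 7, 10, 9 = 62 seats, so the divisor must be adjusted.
With modified divisor 9340: modified quotas Oakdale 4.747, Rivermont 13.391, Pinehurst 4.935, Claybrook 2.339, Stonebridge 15.968, Millford 8.458, Ashgrove 11.033, Fernley 9.824.
Rounding down: Oakdale 4, Rivermont 13, Pinehurst 4, Claybrook 2, Stonebridge 15, Millford 8, Ashgrove 11, Fernley 9 (total 66).
Ashgrove receives 11.

11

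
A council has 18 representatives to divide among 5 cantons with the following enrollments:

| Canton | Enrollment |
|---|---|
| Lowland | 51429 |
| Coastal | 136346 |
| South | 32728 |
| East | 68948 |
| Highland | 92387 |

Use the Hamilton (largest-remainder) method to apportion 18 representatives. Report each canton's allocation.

Lowland 2, Coastal 7, South 2, East 3, Highland 4

The standard divisor is 381838/18 ≈ 21213.222.
Standard quotas: Lowland 2.4244, Coastal 6.4274, South 1.5428, East 3.2502, Highland 4.3552.
Lower quotas: Lowland 2, Coastal 6, South 1, East 3, Highland 4 (sum 16, leaving 2 seats).
Remainders in descending order: South 0.5428, Coastal 0.4274, Lowland 0.4244, Highland 0.3552, East 0.2502.
The surplus seats go to South, Coastal.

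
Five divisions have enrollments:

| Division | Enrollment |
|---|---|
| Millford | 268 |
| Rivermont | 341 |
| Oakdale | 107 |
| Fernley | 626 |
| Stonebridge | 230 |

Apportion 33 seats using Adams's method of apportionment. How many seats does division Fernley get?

Standard divisor 1572/33 ≈ 47.636; standard quotas: Millford 5.626, Rivermont 7.158, Oakdale 2.246, Fernley 13.141, Stonebridge 4.828.
Rounding up gives 6, 8, 3, 14, 5 = 36 seats, so the divisor must be adjusted.
With modified divisor 52.8: modified quotas Millford 5.076, Rivermont 6.458, Oakdale 2.027, Fernley 11.856, Stonebridge 4.356.
Rounding up: Millford 6, Rivermont 7, Oakdale 3, Fernley 12, Stonebridge 5 (total 33).
Fernley receives 12.

12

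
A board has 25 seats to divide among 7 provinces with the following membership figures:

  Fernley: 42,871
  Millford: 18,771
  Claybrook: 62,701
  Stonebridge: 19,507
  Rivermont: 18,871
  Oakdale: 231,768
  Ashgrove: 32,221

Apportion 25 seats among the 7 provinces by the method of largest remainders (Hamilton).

Fernley 2, Millford 1, Claybrook 4, Stonebridge 1, Rivermont 1, Oakdale 14, Ashgrove 2

Standard divisor: 426710 ÷ 25 ≈ 17068.4.
Standard quotas: Fernley 2.5117, Millford 1.0998, Claybrook 3.6735, Stonebridge 1.1429, Rivermont 1.1056, Oakdale 13.5788, Ashgrove 1.8878.
Lower quotas: Fernley 2, Millford 1, Claybrook 3, Stonebridge 1, Rivermont 1, Oakdale 13, Ashgrove 1 (sum 22, leaving 3 seats).
Remainders in descending order: Ashgrove 0.8878, Claybrook 0.6735, Oakdale 0.5788, Fernley 0.5117, Stonebridge 0.1429, Rivermont 0.1056, Millford 0.0998.
The surplus seats go to Ashgrove, Claybrook, Oakdale.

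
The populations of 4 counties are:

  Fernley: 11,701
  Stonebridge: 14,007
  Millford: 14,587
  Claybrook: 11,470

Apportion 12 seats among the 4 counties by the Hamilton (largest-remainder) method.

Total 51765; standard divisor 51765/12 ≈ 4313.75.
Standard quotas: Fernley 2.7125, Stonebridge 3.2471, Millford 3.3815, Claybrook 2.6589.
Lower quotas: Fernley 2, Stonebridge 3, Millford 3, Claybrook 2 (sum 10, leaving 2 seats).
Remainders in descending order: Fernley 0.7125, Claybrook 0.6589, Millford 0.3815, Stonebridge 0.2471.
Largest remainders: Fernley, Claybrook receive the extra seats.

Fernley 3, Stonebridge 3, Millford 3, Claybrook 3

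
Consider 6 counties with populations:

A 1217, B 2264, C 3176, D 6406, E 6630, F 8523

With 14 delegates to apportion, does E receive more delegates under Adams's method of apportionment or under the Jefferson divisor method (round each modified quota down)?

Jefferson

Adams: A 1, B 1, C 2, D 3, E 3, F 4.
Jefferson: A 0, B 1, C 1, D 3, E 4, F 5.
E gets 3 under Adams and 4 under Jefferson.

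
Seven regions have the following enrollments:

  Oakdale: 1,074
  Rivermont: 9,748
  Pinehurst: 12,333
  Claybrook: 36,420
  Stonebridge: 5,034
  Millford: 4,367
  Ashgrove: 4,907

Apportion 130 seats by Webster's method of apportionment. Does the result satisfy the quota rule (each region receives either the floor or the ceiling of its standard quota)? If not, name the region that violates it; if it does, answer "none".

Claybrook

Standard quotas: Oakdale 1.890, Rivermont 17.152, Pinehurst 21.700, Claybrook 64.082, Stonebridge 8.858, Millford 7.684, Ashgrove 8.634.
Webster allocation: Oakdale 2, Rivermont 17, Pinehurst 22, Claybrook 63, Stonebridge 9, Millford 8, Ashgrove 9.
Claybrook has quota 64.082 (lower 64, upper 65) but receives 63 — outside the quota interval.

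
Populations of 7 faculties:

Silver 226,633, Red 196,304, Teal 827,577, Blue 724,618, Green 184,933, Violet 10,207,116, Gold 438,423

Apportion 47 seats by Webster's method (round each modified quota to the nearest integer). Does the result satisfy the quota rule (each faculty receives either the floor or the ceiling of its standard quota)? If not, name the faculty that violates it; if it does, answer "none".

Standard quotas: Silver 0.832, Red 0.720, Teal 3.037, Blue 2.660, Green 0.679, Violet 37.463, Gold 1.609.
Webster allocation: Silver 1, Red 1, Teal 3, Blue 3, Green 1, Violet 36, Gold 2.
Violet has quota 37.463 (lower 37, upper 38) but receives 36 — outside the quota interval.

Violet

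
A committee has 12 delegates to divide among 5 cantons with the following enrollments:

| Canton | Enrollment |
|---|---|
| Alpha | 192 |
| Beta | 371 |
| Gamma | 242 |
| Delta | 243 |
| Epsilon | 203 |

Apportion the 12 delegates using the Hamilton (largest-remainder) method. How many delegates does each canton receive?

The standard divisor is 1251/12 ≈ 104.25.
Standard quotas: Alpha 1.842, Beta 3.559, Gamma 2.321, Delta 2.331, Epsilon 1.947.
Lower quotas: Alpha 1, Beta 3, Gamma 2, Delta 2, Epsilon 1 (sum 9, leaving 3 seats).
Remainders in descending order: Epsilon 0.947, Alpha 0.842, Beta 0.559, Delta 0.331, Gamma 0.321.
Largest remainders: Epsilon, Alpha, Beta receive the extra seats.

Alpha=2, Beta=4, Gamma=2, Delta=2, Epsilon=2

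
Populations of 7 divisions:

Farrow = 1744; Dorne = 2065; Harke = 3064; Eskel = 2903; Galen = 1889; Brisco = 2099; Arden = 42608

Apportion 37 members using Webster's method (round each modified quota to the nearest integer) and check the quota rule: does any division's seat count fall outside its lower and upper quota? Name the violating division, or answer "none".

Standard quotas: Farrow 1.145, Dorne 1.355, Harke 2.011, Eskel 1.905, Galen 1.240, Brisco 1.378, Arden 27.966.
Webster allocation: Farrow 1, Dorne 1, Harke 2, Eskel 2, Galen 1, Brisco 1, Arden 29.
Arden has quota 27.966 (lower 27, upper 28) but receives 29 — outside the quota interval.

Arden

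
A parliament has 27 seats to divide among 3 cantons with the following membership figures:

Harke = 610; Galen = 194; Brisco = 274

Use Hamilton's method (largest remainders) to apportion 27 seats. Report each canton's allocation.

Total 1078; standard divisor 1078/27 ≈ 39.926.
Standard quotas: Harke 15.278, Galen 4.859, Brisco 6.863.
Lower quotas: Harke 15, Galen 4, Brisco 6 (sum 25, leaving 2 seats).
Remainders in descending order: Brisco 0.863, Galen 0.859, Harke 0.278.
The surplus seats go to Brisco, Galen.

Harke 15, Galen 5, Brisco 7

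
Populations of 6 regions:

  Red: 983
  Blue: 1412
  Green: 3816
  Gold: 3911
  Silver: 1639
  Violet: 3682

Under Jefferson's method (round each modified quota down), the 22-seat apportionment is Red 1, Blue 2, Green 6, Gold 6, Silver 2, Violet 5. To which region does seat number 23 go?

Priority for the next seat is population ÷ (current seats + 1).
Priorities: Red 491.500, Blue 470.667, Green 545.143, Gold 558.714, Silver 546.333, Violet 613.667.
Highest priority: Violet.

Violet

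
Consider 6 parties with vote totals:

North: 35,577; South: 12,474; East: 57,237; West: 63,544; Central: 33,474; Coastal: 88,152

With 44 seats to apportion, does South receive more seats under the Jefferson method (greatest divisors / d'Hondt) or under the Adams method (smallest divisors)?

Adams

Jefferson: North 5, South 1, East 9, West 10, Central 5, Coastal 14.
Adams: North 6, South 2, East 9, West 9, Central 5, Coastal 13.
South gets 1 under Jefferson and 2 under Adams.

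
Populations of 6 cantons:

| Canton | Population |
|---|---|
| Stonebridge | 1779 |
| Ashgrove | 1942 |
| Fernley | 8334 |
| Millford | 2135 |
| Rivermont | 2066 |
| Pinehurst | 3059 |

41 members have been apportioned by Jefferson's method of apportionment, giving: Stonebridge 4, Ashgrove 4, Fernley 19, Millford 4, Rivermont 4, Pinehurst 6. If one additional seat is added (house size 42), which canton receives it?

Priority for the next seat is population ÷ (current seats + 1).
Priorities: Stonebridge 355.800, Ashgrove 388.400, Fernley 416.700, Millford 427.000, Rivermont 413.200, Pinehurst 437.000.
Highest priority: Pinehurst.

Pinehurst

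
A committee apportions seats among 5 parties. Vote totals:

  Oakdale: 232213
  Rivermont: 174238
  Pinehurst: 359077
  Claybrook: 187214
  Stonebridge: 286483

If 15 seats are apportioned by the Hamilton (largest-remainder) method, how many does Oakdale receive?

Standard divisor: 1239225 ÷ 15 = 82615.
Standard quotas: Oakdale 2.8108, Rivermont 2.1090, Pinehurst 4.3464, Claybrook 2.2661, Stonebridge 3.4677.
Lower quotas: Oakdale 2, Rivermont 2, Pinehurst 4, Claybrook 2, Stonebridge 3 (sum 13, leaving 2 seats).
Remainders in descending order: Oakdale 0.8108, Stonebridge 0.4677, Pinehurst 0.3464, Claybrook 0.2661, Rivermont 0.1090.
Largest remainders: Oakdale, Stonebridge receive the extra seats.
Oakdale receives 3.

3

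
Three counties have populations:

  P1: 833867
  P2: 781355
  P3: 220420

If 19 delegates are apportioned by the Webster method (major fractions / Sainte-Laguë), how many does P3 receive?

Standard divisor 1835642/19 ≈ 96612.737; standard quotas: P1 8.631, P2 8.087, P3 2.281.
Rounding to the nearest integer gives P1 9, P2 8, P3 2 — total 19, matching the house size, so no adjustment is needed.
P3 receives 2.

2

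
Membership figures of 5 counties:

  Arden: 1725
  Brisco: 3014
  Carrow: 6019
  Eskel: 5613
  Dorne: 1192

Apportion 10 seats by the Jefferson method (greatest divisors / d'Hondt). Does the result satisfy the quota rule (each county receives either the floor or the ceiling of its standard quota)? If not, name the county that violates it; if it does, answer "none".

Standard quotas: Arden 0.982, Brisco 1.716, Carrow 3.427, Eskel 3.196, Dorne 0.679.
Jefferson allocation: Arden 1, Brisco 2, Carrow 4, Eskel 3, Dorne 0.
Every allocation lies between the lower and upper quota.

none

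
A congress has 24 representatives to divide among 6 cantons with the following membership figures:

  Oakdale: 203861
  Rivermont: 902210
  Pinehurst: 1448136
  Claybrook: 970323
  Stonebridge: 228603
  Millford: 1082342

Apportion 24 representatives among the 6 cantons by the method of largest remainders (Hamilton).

Oakdale 1; Rivermont 5; Pinehurst 7; Claybrook 5; Stonebridge 1; Millford 5

The standard divisor is 4835475/24 ≈ 201478.125.
Standard quotas: Oakdale 1.0118, Rivermont 4.4780, Pinehurst 7.1876, Claybrook 4.8160, Stonebridge 1.1346, Millford 5.3720.
Lower quotas: Oakdale 1, Rivermont 4, Pinehurst 7, Claybrook 4, Stonebridge 1, Millford 5 (sum 22, leaving 2 seats).
Remainders in descending order: Claybrook 0.8160, Rivermont 0.4780, Millford 0.3720, Pinehurst 0.1876, Stonebridge 0.1346, Oakdale 0.0118.
Largest remainders: Claybrook, Rivermont receive the extra seats.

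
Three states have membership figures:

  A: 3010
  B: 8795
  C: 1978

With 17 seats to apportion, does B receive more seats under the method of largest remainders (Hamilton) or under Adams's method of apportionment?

Hamilton

Hamilton: A 4, B 11, C 2.
Adams: A 4, B 10, C 3.
B gets 11 under Hamilton and 10 under Adams.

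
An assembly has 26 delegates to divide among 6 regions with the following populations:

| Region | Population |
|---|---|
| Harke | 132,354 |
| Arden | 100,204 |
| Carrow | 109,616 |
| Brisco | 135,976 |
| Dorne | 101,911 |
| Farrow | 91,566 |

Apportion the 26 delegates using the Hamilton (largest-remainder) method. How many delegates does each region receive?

Harke 5, Arden 4, Carrow 4, Brisco 5, Dorne 4, Farrow 4

Standard divisor: 671627 ÷ 26 ≈ 25831.808.
Standard quotas: Harke 5.1237, Arden 3.8791, Carrow 4.2435, Brisco 5.2639, Dorne 3.9452, Farrow 3.5447.
Lower quotas: Harke 5, Arden 3, Carrow 4, Brisco 5, Dorne 3, Farrow 3 (sum 23, leaving 3 seats).
Remainders in descending order: Dorne 0.9452, Arden 0.8791, Farrow 0.5447, Brisco 0.2639, Carrow 0.2435, Harke 0.1237.
Largest remainders: Dorne, Arden, Farrow receive the extra seats.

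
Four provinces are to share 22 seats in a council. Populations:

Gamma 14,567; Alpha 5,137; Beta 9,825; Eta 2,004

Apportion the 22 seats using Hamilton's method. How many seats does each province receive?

The standard divisor is 31533/22 ≈ 1433.318.
Standard quotas: Gamma 10.1631, Alpha 3.5840, Beta 6.8547, Eta 1.3982.
Lower quotas: Gamma 10, Alpha 3, Beta 6, Eta 1 (sum 20, leaving 2 seats).
Remainders in descending order: Beta 0.8547, Alpha 0.5840, Eta 0.3982, Gamma 0.1631.
Largest remainders: Beta, Alpha receive the extra seats.

Gamma=10, Alpha=4, Beta=7, Eta=1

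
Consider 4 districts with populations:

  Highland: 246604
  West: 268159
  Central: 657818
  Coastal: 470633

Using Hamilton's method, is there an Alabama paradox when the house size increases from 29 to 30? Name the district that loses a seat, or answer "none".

none

At 29 seats: Highland 4, West 5, Central 12, Coastal 8.
At 30 seats: Highland 4, West 5, Central 12, Coastal 9.
No district's allocation decreased.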